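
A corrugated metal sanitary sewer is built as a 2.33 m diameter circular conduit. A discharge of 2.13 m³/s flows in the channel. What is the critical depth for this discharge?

At critical depth, Q² T / (g A³) = 1, i.e. A³/T = Q²/g = 2.13²/9.81 = 0.4625.
At y = 0.813 m: A³/T = 1.046 — over.
At y = 0.496 m: A³/T = 0.1532 — short.
At y = 0.658 m: A³/T = 0.4612 — ≈ 0.4625.

y_c = 0.658 m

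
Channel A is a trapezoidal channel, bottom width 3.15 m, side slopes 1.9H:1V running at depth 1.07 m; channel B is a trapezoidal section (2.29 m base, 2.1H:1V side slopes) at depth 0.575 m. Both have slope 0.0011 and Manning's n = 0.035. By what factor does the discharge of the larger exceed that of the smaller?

4.03

Channel A: With bottom width b = 3.15 m and side slope z = 1.9: A = (b + zy)y = (3.15 + 1.9×1.07)×1.07 = 5.546 m²; P = b + 2y√(1+z²) = 3.15 + 2×1.07×2.147 = 7.745 m. Hydraulic radius R = A/P = 5.546/7.745 = 0.7161 m. Q_A = (1/0.035)·5.546·0.7161^(2/3)·√0.0011 = 4.206 m³/s.
Channel B: With bottom width b = 2.29 m and side slope z = 2.1: A = (b + zy)y = (2.29 + 2.1×0.575)×0.575 = 2.011 m²; P = b + 2y√(1+z²) = 2.29 + 2×0.575×2.326 = 4.965 m. Hydraulic radius R = A/P = 2.011/4.965 = 0.4051 m. Q_B = (1/0.035)·2.011·0.4051^(2/3)·√0.0011 = 1.043 m³/s.
The larger discharge is 4.206 m³/s and the smaller is 1.043 m³/s; the ratio is 4.03.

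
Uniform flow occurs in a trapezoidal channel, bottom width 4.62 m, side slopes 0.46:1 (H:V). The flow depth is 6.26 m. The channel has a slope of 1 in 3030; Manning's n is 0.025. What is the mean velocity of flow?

With bottom width b = 4.62 m and side slope z = 0.46: A = (b + zy)y = (4.62 + 0.46×6.26)×6.26 = 46.95 m²; P = b + 2y√(1+z²) = 4.62 + 2×6.26×1.101 = 18.4 m.
Hydraulic radius R = A/P = 46.95/18.4 = 2.551 m.
From Manning's equation, V = (1/n) R^(2/3) S^(1/2) = (1/0.025) × 2.551^(2/3) × 0.00033^(1/2) = 1.36 m/s.

V = 1.36 m/s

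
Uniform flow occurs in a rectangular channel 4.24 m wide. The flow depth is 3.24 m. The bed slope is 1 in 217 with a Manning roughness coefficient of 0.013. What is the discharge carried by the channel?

Flow area A = b·y = 4.24 × 3.24 = 13.74 m². Wetted perimeter P = b + 2y = 4.24 + 2×3.24 = 10.72 m.
Hydraulic radius R = A/P = 13.74/10.72 = 1.281 m.
Manning's equation: Q = (1/n) A R^(2/3) S^(1/2) = (1/0.013) × 13.74 × 1.281^(2/3) × 0.004608^(1/2) = 84.6 m³/s.

Q = 84.6 m³/s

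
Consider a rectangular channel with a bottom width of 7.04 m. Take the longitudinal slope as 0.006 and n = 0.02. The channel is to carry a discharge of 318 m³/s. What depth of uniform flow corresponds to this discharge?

Manning's equation rearranged: A R^(2/3) = nQ / (1·√S) = 0.02 × 318 / (√0.006) = 82.11.
Try y = 5.37 m: A R^(2/3) = 62.51 — low.
Try y = 6.68 m: A R^(2/3) = 82.07 — close enough.

y_n = 6.68 m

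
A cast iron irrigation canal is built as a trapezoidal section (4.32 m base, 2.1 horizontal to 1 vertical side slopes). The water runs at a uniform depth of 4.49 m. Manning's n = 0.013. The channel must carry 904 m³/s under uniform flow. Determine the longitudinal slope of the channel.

With bottom width b = 4.32 m and side slope z = 2.1: A = (b + zy)y = (4.32 + 2.1×4.49)×4.49 = 61.73 m²; P = b + 2y√(1+z²) = 4.32 + 2×4.49×2.326 = 25.21 m.
Hydraulic radius R = A/P = 61.73/25.21 = 2.449 m.
From Manning's equation, S = [nQ / (1 A R^(2/3))]² = [0.013 × 904 / (1 × 61.73 × 2.449^(2/3))]² = 0.011.

S = 0.011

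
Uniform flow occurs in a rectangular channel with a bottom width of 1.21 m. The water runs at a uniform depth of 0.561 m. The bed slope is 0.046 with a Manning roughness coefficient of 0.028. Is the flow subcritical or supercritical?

Flow area A = b·y = 1.21 × 0.561 = 0.6788 m². Wetted perimeter P = b + 2y = 1.21 + 2×0.561 = 2.332 m.
Hydraulic radius R = A/P = 0.6788/2.332 = 0.2911 m.
V = (1/n) R^(2/3) √S = (1/0.028) × 0.2911^(2/3) × √0.046 = 3.364 m/s. Hydraulic depth D_h = A/T = 0.6788/1.21 = 0.561 m.
Froude number Fr = V/√(g·D_h) = 3.364/√(9.81×0.561) = 1.43, which is greater than 1, so the flow is supercritical.

supercritical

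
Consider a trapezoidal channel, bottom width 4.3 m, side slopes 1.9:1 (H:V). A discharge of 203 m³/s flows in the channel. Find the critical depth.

At critical depth, Q² T / (g A³) = 1, i.e. A³/T = Q²/g = 203²/9.81 = 4201.
Trying y = 4.51 m: A³/T = 9120 — over.
Trying y = 3.74 m: A³/T = 4193 — ≈ 4201.

y_c = 3.74 m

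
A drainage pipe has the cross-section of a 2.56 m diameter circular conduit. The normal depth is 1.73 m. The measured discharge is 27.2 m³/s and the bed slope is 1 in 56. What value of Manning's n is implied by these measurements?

For a circular section of diameter D = 2.56 m at depth y = 1.73 m, the central angle is θ = 2 arccos(1 − 2y/D) = 3.86 rad. Then A = (D²/8)(θ − sin θ) = 3.701 m² and P = Dθ/2 = 4.941 m.
Hydraulic radius R = A/P = 3.701/4.941 = 0.7491 m.
Rearranging Manning's equation: n = (1/Q) A R^(2/3) S^(1/2) = (1/27.2) × 3.701 × 0.7491^(2/3) × √0.01786 = 0.015.

n = 0.015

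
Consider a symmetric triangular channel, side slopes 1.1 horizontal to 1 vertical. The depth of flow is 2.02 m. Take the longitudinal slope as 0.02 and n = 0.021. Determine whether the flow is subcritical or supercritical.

For a triangular section with side slope z = 1.1: A = zy² = 1.1×2.02² = 4.488 m²; P = 2y√(1+z²) = 2×2.02×1.487 = 6.006 m.
Hydraulic radius R = A/P = 4.488/6.006 = 0.7473 m.
V = (1/n) R^(2/3) √S = (1/0.021) × 0.7473^(2/3) × √0.02 = 5.546 m/s. Hydraulic depth D_h = A/T = 4.488/4.444 = 1.01 m.
Froude number Fr = V/√(g·D_h) = 5.546/√(9.81×1.01) = 1.76, which is greater than 1, so the flow is supercritical.

supercritical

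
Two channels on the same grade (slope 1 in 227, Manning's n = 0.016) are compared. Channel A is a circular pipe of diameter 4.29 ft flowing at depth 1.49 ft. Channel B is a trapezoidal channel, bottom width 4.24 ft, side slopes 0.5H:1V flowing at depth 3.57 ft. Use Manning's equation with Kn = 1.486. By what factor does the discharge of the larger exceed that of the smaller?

Channel A: For a circular section of diameter D = 4.29 ft at depth y = 1.49 ft, the central angle is θ = 2 arccos(1 − 2y/D) = 2.521 rad. Then A = (D²/8)(θ − sin θ) = 4.462 ft² and P = Dθ/2 = 5.407 ft. Hydraulic radius R = A/P = 4.462/5.407 = 0.8251 ft. Q_A = (1.486/0.016)·4.462·0.8251^(2/3)·√0.004405 = 24.19 ft³/s.
Channel B: With bottom width b = 4.24 ft and side slope z = 0.5: A = (b + zy)y = (4.24 + 0.5×3.57)×3.57 = 21.51 ft²; P = b + 2y√(1+z²) = 4.24 + 2×3.57×1.118 = 12.22 ft. Hydraulic radius R = A/P = 21.51/12.22 = 1.76 ft. Q_B = (1.486/0.016)·21.51·1.76^(2/3)·√0.004405 = 193.3 ft³/s.
The larger discharge is 193.3 ft³/s and the smaller is 24.19 ft³/s; the ratio is 7.99.

7.99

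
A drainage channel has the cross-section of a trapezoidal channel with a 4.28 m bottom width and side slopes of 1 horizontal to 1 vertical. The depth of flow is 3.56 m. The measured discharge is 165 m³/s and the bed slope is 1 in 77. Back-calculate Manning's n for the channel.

n = 0.03

With bottom width b = 4.28 m and side slope z = 1: A = (b + zy)y = (4.28 + 1×3.56)×3.56 = 27.91 m²; P = b + 2y√(1+z²) = 4.28 + 2×3.56×1.414 = 14.35 m.
Hydraulic radius R = A/P = 27.91/14.35 = 1.945 m.
Rearranging Manning's equation: n = (1/Q) A R^(2/3) S^(1/2) = (1/165) × 27.91 × 1.945^(2/3) × √0.01299 = 0.03.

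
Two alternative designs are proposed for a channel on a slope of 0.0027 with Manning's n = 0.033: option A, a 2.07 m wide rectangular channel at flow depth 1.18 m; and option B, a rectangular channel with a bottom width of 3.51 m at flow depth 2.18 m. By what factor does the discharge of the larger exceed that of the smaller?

4.57

Channel A: Flow area A = b·y = 2.07 × 1.18 = 2.443 m². Wetted perimeter P = b + 2y = 2.07 + 2×1.18 = 4.43 m. Hydraulic radius R = A/P = 2.443/4.43 = 0.5514 m. Q_A = (1/0.033)·2.443·0.5514^(2/3)·√0.0027 = 2.586 m³/s.
Channel B: Flow area A = b·y = 3.51 × 2.18 = 7.652 m². Wetted perimeter P = b + 2y = 3.51 + 2×2.18 = 7.87 m. Hydraulic radius R = A/P = 7.652/7.87 = 0.9723 m. Q_B = (1/0.033)·7.652·0.9723^(2/3)·√0.0027 = 11.82 m³/s.
The larger discharge is 11.82 m³/s and the smaller is 2.586 m³/s; the ratio is 4.57.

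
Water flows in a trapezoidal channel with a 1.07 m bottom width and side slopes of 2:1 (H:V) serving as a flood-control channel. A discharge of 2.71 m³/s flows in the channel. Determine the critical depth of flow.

At critical depth, Q² T / (g A³) = 1, i.e. A³/T = Q²/g = 2.71²/9.81 = 0.7486.
Trying y = 0.767 m: A³/T = 1.925 — high.
Trying y = 0.504 m: A³/T = 0.3722 — low.
Trying y = 0.604 m: A³/T = 0.7472 — close enough.

y_c = 0.604 m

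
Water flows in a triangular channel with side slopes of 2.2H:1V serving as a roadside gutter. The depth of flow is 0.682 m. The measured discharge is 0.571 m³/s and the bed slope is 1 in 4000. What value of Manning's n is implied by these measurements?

For a triangular section with side slope z = 2.2: A = zy² = 2.2×0.682² = 1.023 m²; P = 2y√(1+z²) = 2×0.682×2.417 = 3.296 m.
Hydraulic radius R = A/P = 1.023/3.296 = 0.3104 m.
Rearranging Manning's equation: n = (1/Q) A R^(2/3) S^(1/2) = (1/0.571) × 1.023 × 0.3104^(2/3) × √0.00025 = 0.013.

n = 0.013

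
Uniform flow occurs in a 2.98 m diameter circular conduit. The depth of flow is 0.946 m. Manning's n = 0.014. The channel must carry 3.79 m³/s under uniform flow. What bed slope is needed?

S = 0.0018

For a circular section of diameter D = 2.98 m at depth y = 0.946 m, the central angle is θ = 2 arccos(1 − 2y/D) = 2.394 rad. Then A = (D²/8)(θ − sin θ) = 1.903 m² and P = Dθ/2 = 3.567 m.
Hydraulic radius R = A/P = 1.903/3.567 = 0.5335 m.
From Manning's equation, S = [nQ / (1 A R^(2/3))]² = [0.014 × 3.79 / (1 × 1.903 × 0.5335^(2/3))]² = 0.0018.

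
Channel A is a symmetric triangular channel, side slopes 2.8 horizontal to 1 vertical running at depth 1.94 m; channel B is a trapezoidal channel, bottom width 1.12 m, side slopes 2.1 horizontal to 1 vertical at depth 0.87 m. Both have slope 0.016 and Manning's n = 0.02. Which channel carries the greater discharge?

channel A

Channel A: For a triangular section with side slope z = 2.8: A = zy² = 2.8×1.94² = 10.54 m²; P = 2y√(1+z²) = 2×1.94×2.973 = 11.54 m. Hydraulic radius R = A/P = 10.54/11.54 = 0.9135 m. Q_A = (1/0.02)·10.54·0.9135^(2/3)·√0.016 = 62.75 m³/s.
Channel B: With bottom width b = 1.12 m and side slope z = 2.1: A = (b + zy)y = (1.12 + 2.1×0.87)×0.87 = 2.564 m²; P = b + 2y√(1+z²) = 1.12 + 2×0.87×2.326 = 5.167 m. Hydraulic radius R = A/P = 2.564/5.167 = 0.4962 m. Q_B = (1/0.02)·2.564·0.4962^(2/3)·√0.016 = 10.16 m³/s.
Q_A = 62.75 m³/s vs Q_B = 10.16 m³/s, so channel A carries more.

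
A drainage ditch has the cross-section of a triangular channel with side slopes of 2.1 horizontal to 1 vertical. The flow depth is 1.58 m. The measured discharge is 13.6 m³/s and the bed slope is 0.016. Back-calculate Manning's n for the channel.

n = 0.0389

For a triangular section with side slope z = 2.1: A = zy² = 2.1×1.58² = 5.242 m²; P = 2y√(1+z²) = 2×1.58×2.326 = 7.35 m.
Hydraulic radius R = A/P = 5.242/7.35 = 0.7133 m.
Rearranging Manning's equation: n = (1/Q) A R^(2/3) S^(1/2) = (1/13.6) × 5.242 × 0.7133^(2/3) × √0.016 = 0.0389.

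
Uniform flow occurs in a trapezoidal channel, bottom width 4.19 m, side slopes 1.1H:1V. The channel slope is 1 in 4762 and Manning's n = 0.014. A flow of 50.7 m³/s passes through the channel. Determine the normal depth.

Manning's equation rearranged: A R^(2/3) = nQ / (1·√S) = 0.014 × 50.7 / (√0.00021) = 48.98.
Try y = 2.81 m: A R^(2/3) = 28.35 — short.
Try y = 4.55 m: A R^(2/3) = 74.19 — over.
Try y = 3.71 m: A R^(2/3) = 48.97 — matches.

y_n = 3.71 m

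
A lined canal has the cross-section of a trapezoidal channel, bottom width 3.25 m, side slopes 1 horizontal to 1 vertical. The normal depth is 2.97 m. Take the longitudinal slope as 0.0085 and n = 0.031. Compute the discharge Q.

Q = 74.7 m³/s

With bottom width b = 3.25 m and side slope z = 1: A = (b + zy)y = (3.25 + 1×2.97)×2.97 = 18.47 m²; P = b + 2y√(1+z²) = 3.25 + 2×2.97×1.414 = 11.65 m.
Hydraulic radius R = A/P = 18.47/11.65 = 1.586 m.
Manning's equation: Q = (1/n) A R^(2/3) S^(1/2) = (1/0.031) × 18.47 × 1.586^(2/3) × 0.0085^(1/2) = 74.7 m³/s.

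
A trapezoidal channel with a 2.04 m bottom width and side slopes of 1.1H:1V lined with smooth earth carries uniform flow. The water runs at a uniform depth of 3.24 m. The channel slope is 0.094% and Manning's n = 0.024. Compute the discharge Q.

With bottom width b = 2.04 m and side slope z = 1.1: A = (b + zy)y = (2.04 + 1.1×3.24)×3.24 = 18.16 m²; P = b + 2y√(1+z²) = 2.04 + 2×3.24×1.487 = 11.67 m.
Hydraulic radius R = A/P = 18.16/11.67 = 1.555 m.
Manning's equation: Q = (1/n) A R^(2/3) S^(1/2) = (1/0.024) × 18.16 × 1.555^(2/3) × 0.00094^(1/2) = 31.1 m³/s.

Q = 31.1 m³/s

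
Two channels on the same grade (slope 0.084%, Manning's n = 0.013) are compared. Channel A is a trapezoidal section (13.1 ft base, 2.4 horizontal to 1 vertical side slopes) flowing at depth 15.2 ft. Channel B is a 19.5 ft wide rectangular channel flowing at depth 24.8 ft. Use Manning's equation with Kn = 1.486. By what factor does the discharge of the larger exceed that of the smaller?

1.73

Channel A: With bottom width b = 13.1 ft and side slope z = 2.4: A = (b + zy)y = (13.1 + 2.4×15.2)×15.2 = 753.6 ft²; P = b + 2y√(1+z²) = 13.1 + 2×15.2×2.6 = 92.14 ft. Hydraulic radius R = A/P = 753.6/92.14 = 8.179 ft. Q_A = (1.486/0.013)·753.6·8.179^(2/3)·√0.00084 = 10140 ft³/s.
Channel B: Flow area A = b·y = 19.5 × 24.8 = 483.6 ft². Wetted perimeter P = b + 2y = 19.5 + 2×24.8 = 69.1 ft. Hydraulic radius R = A/P = 483.6/69.1 = 6.999 ft. Q_B = (1.486/0.013)·483.6·6.999^(2/3)·√0.00084 = 5862 ft³/s.
The larger discharge is 10140 ft³/s and the smaller is 5862 ft³/s; the ratio is 1.73.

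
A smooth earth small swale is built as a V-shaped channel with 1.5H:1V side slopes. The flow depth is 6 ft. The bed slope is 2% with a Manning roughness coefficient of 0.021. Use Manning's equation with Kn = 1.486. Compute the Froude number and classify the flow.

supercritical

For a triangular section with side slope z = 1.5: A = zy² = 1.5×6² = 54 ft²; P = 2y√(1+z²) = 2×6×1.803 = 21.63 ft.
Hydraulic radius R = A/P = 54/21.63 = 2.496 ft.
V = (1.486/n) R^(2/3) √S = (1.486/0.021) × 2.496^(2/3) × √0.02 = 18.41 ft/s. Hydraulic depth D_h = A/T = 54/18 = 3 ft.
Froude number Fr = V/√(g·D_h) = 18.41/√(32.2×3) = 1.87, which is greater than 1, so the flow is supercritical.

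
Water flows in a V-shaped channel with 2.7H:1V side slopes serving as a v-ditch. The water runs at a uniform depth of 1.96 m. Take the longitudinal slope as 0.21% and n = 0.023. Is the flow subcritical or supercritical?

subcritical

For a triangular section with side slope z = 2.7: A = zy² = 2.7×1.96² = 10.37 m²; P = 2y√(1+z²) = 2×1.96×2.879 = 11.29 m.
Hydraulic radius R = A/P = 10.37/11.29 = 0.919 m.
V = (1/n) R^(2/3) √S = (1/0.023) × 0.919^(2/3) × √0.0021 = 1.883 m/s. Hydraulic depth D_h = A/T = 10.37/10.58 = 0.98 m.
Froude number Fr = V/√(g·D_h) = 1.883/√(9.81×0.98) = 0.607, which is less than 1, so the flow is subcritical.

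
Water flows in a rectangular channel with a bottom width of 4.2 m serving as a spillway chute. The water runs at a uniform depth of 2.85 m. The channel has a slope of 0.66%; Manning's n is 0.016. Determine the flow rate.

Flow area A = b·y = 4.2 × 2.85 = 11.97 m². Wetted perimeter P = b + 2y = 4.2 + 2×2.85 = 9.9 m.
Hydraulic radius R = A/P = 11.97/9.9 = 1.209 m.
Manning's equation: Q = (1/n) A R^(2/3) S^(1/2) = (1/0.016) × 11.97 × 1.209^(2/3) × 0.0066^(1/2) = 69 m³/s.

Q = 69 m³/s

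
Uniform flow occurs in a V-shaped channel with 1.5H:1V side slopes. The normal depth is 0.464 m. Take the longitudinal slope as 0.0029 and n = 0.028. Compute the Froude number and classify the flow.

For a triangular section with side slope z = 1.5: A = zy² = 1.5×0.464² = 0.3229 m²; P = 2y√(1+z²) = 2×0.464×1.803 = 1.673 m.
Hydraulic radius R = A/P = 0.3229/1.673 = 0.193 m.
V = (1/n) R^(2/3) √S = (1/0.028) × 0.193^(2/3) × √0.0029 = 0.6424 m/s. Hydraulic depth D_h = A/T = 0.3229/1.392 = 0.232 m.
Froude number Fr = V/√(g·D_h) = 0.6424/√(9.81×0.232) = 0.426, which is less than 1, so the flow is subcritical.

subcritical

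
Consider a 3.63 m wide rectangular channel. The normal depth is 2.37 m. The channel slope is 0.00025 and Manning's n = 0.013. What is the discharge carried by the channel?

Flow area A = b·y = 3.63 × 2.37 = 8.603 m². Wetted perimeter P = b + 2y = 3.63 + 2×2.37 = 8.37 m.
Hydraulic radius R = A/P = 8.603/8.37 = 1.028 m.
Manning's equation: Q = (1/n) A R^(2/3) S^(1/2) = (1/0.013) × 8.603 × 1.028^(2/3) × 0.00025^(1/2) = 10.7 m³/s.

Q = 10.7 m³/s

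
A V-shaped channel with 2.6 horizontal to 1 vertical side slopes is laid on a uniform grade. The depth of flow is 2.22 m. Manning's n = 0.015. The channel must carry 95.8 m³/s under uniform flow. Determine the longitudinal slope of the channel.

For a triangular section with side slope z = 2.6: A = zy² = 2.6×2.22² = 12.81 m²; P = 2y√(1+z²) = 2×2.22×2.786 = 12.37 m.
Hydraulic radius R = A/P = 12.81/12.37 = 1.036 m.
From Manning's equation, S = [nQ / (1 A R^(2/3))]² = [0.015 × 95.8 / (1 × 12.81 × 1.036^(2/3))]² = 0.012.

S = 0.012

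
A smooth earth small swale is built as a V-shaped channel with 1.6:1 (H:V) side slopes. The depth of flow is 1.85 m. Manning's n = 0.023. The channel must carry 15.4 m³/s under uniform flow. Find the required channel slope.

For a triangular section with side slope z = 1.6: A = zy² = 1.6×1.85² = 5.476 m²; P = 2y√(1+z²) = 2×1.85×1.887 = 6.981 m.
Hydraulic radius R = A/P = 5.476/6.981 = 0.7844 m.
From Manning's equation, S = [nQ / (1 A R^(2/3))]² = [0.023 × 15.4 / (1 × 5.476 × 0.7844^(2/3))]² = 0.00578.

S = 0.00578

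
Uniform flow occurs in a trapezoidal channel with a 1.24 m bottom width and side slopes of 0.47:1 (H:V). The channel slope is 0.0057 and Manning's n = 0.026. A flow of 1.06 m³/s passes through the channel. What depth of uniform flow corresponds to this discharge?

Manning's equation rearranged: A R^(2/3) = nQ / (1·√S) = 0.026 × 1.06 / (√0.0057) = 0.365.
Try y = 0.404 m: A R^(2/3) = 0.2418 — too small.
Try y = 0.521 m: A R^(2/3) = 0.3646 — ≈ 0.365.

y_n = 0.521 m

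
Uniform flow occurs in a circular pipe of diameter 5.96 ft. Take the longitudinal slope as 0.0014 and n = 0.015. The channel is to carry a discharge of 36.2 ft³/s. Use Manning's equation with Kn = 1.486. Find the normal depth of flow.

Manning's equation rearranged: A R^(2/3) = nQ / (1.486·√S) = 0.015 × 36.2 / (1.486 × √0.0014) = 9.766.
At y = 1.67 ft: A R^(2/3) = 6.241 — low.
At y = 2.3 ft: A R^(2/3) = 11.48 — high.
At y = 2.11 ft: A R^(2/3) = 9.778 — ≈ 9.766.

y_n = 2.11 ft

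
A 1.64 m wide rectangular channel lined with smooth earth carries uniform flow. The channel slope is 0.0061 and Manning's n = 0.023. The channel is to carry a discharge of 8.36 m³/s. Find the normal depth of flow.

Manning's equation rearranged: A R^(2/3) = nQ / (1·√S) = 0.023 × 8.36 / (√0.0061) = 2.462.
Try y = 1.85 m: A R^(2/3) = 2.081 — short.
Try y = 2.57 m: A R^(2/3) = 3.07 — over.
Try y = 2.13 m: A R^(2/3) = 2.463 — ≈ 2.462.

y_n = 2.13 m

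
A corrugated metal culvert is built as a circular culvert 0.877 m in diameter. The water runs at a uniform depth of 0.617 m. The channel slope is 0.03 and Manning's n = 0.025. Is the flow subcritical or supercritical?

For a circular section of diameter D = 0.877 m at depth y = 0.617 m, the central angle is θ = 2 arccos(1 − 2y/D) = 3.98 rad. Then A = (D²/8)(θ − sin θ) = 0.4541 m² and P = Dθ/2 = 1.745 m.
Hydraulic radius R = A/P = 0.4541/1.745 = 0.2602 m.
V = (1/n) R^(2/3) √S = (1/0.025) × 0.2602^(2/3) × √0.03 = 2.824 m/s. Hydraulic depth D_h = A/T = 0.4541/0.801 = 0.5669 m.
Froude number Fr = V/√(g·D_h) = 2.824/√(9.81×0.5669) = 1.2, which is greater than 1, so the flow is supercritical.

supercritical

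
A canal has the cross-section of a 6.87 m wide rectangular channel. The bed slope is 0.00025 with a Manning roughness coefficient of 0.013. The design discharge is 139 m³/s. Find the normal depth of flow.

y_n = 9.05 m

Manning's equation rearranged: A R^(2/3) = nQ / (1·√S) = 0.013 × 139 / (√0.00025) = 114.3.
Trying y = 6.81 m: A R^(2/3) = 81.12 — too small.
Trying y = 10.2 m: A R^(2/3) = 131.5 — too large.
Trying y = 9.05 m: A R^(2/3) = 114.2 — matches.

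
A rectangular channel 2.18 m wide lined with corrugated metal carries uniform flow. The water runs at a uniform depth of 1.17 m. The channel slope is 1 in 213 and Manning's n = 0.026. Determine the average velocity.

V = 1.8 m/s

Flow area A = b·y = 2.18 × 1.17 = 2.551 m². Wetted perimeter P = b + 2y = 2.18 + 2×1.17 = 4.52 m.
Hydraulic radius R = A/P = 2.551/4.52 = 0.5643 m.
From Manning's equation, V = (1/n) R^(2/3) S^(1/2) = (1/0.026) × 0.5643^(2/3) × 0.004695^(1/2) = 1.8 m/s.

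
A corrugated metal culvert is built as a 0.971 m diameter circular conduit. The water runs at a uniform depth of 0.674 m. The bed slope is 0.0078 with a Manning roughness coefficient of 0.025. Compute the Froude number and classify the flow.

For a circular section of diameter D = 0.971 m at depth y = 0.674 m, the central angle is θ = 2 arccos(1 − 2y/D) = 3.939 rad. Then A = (D²/8)(θ − sin θ) = 0.5486 m² and P = Dθ/2 = 1.912 m.
Hydraulic radius R = A/P = 0.5486/1.912 = 0.2868 m.
V = (1/n) R^(2/3) √S = (1/0.025) × 0.2868^(2/3) × √0.0078 = 1.537 m/s. Hydraulic depth D_h = A/T = 0.5486/0.8948 = 0.6131 m.
Froude number Fr = V/√(g·D_h) = 1.537/√(9.81×0.6131) = 0.627, which is less than 1, so the flow is subcritical.

subcritical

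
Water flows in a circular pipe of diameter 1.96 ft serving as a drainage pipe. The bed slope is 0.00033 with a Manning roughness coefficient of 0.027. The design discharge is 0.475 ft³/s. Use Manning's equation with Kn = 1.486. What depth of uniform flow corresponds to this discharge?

y_n = 0.673 ft

Manning's equation rearranged: A R^(2/3) = nQ / (1.486·√S) = 0.027 × 0.475 / (1.486 × √0.00033) = 0.4751.
Trying y = 0.471 ft: A R^(2/3) = 0.2375 — low.
Trying y = 0.729 ft: A R^(2/3) = 0.5526 — high.
Trying y = 0.673 ft: A R^(2/3) = 0.4756 — close enough.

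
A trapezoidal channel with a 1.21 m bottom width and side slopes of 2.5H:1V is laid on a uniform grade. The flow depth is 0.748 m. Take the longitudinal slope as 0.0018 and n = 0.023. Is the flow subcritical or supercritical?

With bottom width b = 1.21 m and side slope z = 2.5: A = (b + zy)y = (1.21 + 2.5×0.748)×0.748 = 2.304 m²; P = b + 2y√(1+z²) = 1.21 + 2×0.748×2.693 = 5.238 m.
Hydraulic radius R = A/P = 2.304/5.238 = 0.4398 m.
V = (1/n) R^(2/3) √S = (1/0.023) × 0.4398^(2/3) × √0.0018 = 1.067 m/s. Hydraulic depth D_h = A/T = 2.304/4.95 = 0.4654 m.
Froude number Fr = V/√(g·D_h) = 1.067/√(9.81×0.4654) = 0.499, which is less than 1, so the flow is subcritical.

subcritical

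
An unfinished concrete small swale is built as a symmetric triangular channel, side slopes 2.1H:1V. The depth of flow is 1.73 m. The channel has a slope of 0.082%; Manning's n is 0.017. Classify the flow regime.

For a triangular section with side slope z = 2.1: A = zy² = 2.1×1.73² = 6.285 m²; P = 2y√(1+z²) = 2×1.73×2.326 = 8.048 m.
Hydraulic radius R = A/P = 6.285/8.048 = 0.781 m.
V = (1/n) R^(2/3) √S = (1/0.017) × 0.781^(2/3) × √0.00082 = 1.429 m/s. Hydraulic depth D_h = A/T = 6.285/7.266 = 0.865 m.
Froude number Fr = V/√(g·D_h) = 1.429/√(9.81×0.865) = 0.49, which is less than 1, so the flow is subcritical.

subcritical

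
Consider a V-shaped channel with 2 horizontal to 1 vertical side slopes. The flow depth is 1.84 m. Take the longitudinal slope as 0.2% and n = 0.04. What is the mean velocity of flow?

For a triangular section with side slope z = 2: A = zy² = 2×1.84² = 6.771 m²; P = 2y√(1+z²) = 2×1.84×2.236 = 8.229 m.
Hydraulic radius R = A/P = 6.771/8.229 = 0.8229 m.
From Manning's equation, V = (1/n) R^(2/3) S^(1/2) = (1/0.04) × 0.8229^(2/3) × 0.002^(1/2) = 0.982 m/s.

V = 0.982 m/s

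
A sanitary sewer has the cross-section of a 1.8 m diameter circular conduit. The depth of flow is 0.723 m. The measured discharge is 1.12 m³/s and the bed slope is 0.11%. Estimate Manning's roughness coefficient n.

n = 0.015

For a circular section of diameter D = 1.8 m at depth y = 0.723 m, the central angle is θ = 2 arccos(1 − 2y/D) = 2.746 rad. Then A = (D²/8)(θ − sin θ) = 0.9558 m² and P = Dθ/2 = 2.471 m.
Hydraulic radius R = A/P = 0.9558/2.471 = 0.3868 m.
Rearranging Manning's equation: n = (1/Q) A R^(2/3) S^(1/2) = (1/1.12) × 0.9558 × 0.3868^(2/3) × √0.0011 = 0.015.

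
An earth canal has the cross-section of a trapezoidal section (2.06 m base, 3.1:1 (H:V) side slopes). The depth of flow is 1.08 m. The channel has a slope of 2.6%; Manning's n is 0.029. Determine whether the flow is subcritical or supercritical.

supercritical

With bottom width b = 2.06 m and side slope z = 3.1: A = (b + zy)y = (2.06 + 3.1×1.08)×1.08 = 5.841 m²; P = b + 2y√(1+z²) = 2.06 + 2×1.08×3.257 = 9.096 m.
Hydraulic radius R = A/P = 5.841/9.096 = 0.6421 m.
V = (1/n) R^(2/3) √S = (1/0.029) × 0.6421^(2/3) × √0.026 = 4.138 m/s. Hydraulic depth D_h = A/T = 5.841/8.756 = 0.667 m.
Froude number Fr = V/√(g·D_h) = 4.138/√(9.81×0.667) = 1.62, which is greater than 1, so the flow is supercritical.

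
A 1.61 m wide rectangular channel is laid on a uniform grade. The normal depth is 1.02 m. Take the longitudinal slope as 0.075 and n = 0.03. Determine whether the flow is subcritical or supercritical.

supercritical

Flow area A = b·y = 1.61 × 1.02 = 1.642 m². Wetted perimeter P = b + 2y = 1.61 + 2×1.02 = 3.65 m.
Hydraulic radius R = A/P = 1.642/3.65 = 0.4499 m.
V = (1/n) R^(2/3) √S = (1/0.03) × 0.4499^(2/3) × √0.075 = 5.36 m/s. Hydraulic depth D_h = A/T = 1.642/1.61 = 1.02 m.
Froude number Fr = V/√(g·D_h) = 5.36/√(9.81×1.02) = 1.69, which is greater than 1, so the flow is supercritical.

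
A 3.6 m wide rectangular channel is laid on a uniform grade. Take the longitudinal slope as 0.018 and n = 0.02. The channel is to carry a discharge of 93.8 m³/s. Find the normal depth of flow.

Manning's equation rearranged: A R^(2/3) = nQ / (1·√S) = 0.02 × 93.8 / (√0.018) = 13.98.
Try y = 2.61 m: A R^(2/3) = 9.801 — short.
Try y = 3.47 m: A R^(2/3) = 13.99 — matches.

y_n = 3.47 m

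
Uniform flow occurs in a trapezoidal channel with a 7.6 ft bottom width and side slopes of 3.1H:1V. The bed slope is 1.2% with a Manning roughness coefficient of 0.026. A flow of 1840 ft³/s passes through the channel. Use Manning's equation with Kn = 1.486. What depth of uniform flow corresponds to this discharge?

y_n = 5.54 ft

Manning's equation rearranged: A R^(2/3) = nQ / (1.486·√S) = 0.026 × 1840 / (1.486 × √0.012) = 293.9.
Try y = 6.49 ft: A R^(2/3) = 423.1 — high.
Try y = 3.87 ft: A R^(2/3) = 132.6 — low.
Try y = 5.54 ft: A R^(2/3) = 294.4 — close enough.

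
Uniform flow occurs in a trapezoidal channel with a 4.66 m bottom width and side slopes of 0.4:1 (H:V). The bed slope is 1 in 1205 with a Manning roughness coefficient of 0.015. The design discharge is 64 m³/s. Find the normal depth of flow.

y_n = 3.68 m

Manning's equation rearranged: A R^(2/3) = nQ / (1·√S) = 0.015 × 64 / (√0.0008299) = 33.32.
At y = 4.09 m: A R^(2/3) = 39.66 — over.
At y = 3.68 m: A R^(2/3) = 33.3 — matches.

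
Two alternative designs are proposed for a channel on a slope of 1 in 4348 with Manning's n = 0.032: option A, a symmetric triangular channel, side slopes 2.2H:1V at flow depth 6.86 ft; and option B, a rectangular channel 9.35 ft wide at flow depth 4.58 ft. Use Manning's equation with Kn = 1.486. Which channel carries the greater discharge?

channel A

Channel A: For a triangular section with side slope z = 2.2: A = zy² = 2.2×6.86² = 103.5 ft²; P = 2y√(1+z²) = 2×6.86×2.417 = 33.16 ft. Hydraulic radius R = A/P = 103.5/33.16 = 3.123 ft. Q_A = (1.486/0.032)·103.5·3.123^(2/3)·√0.00023 = 155.8 ft³/s.
Channel B: Flow area A = b·y = 9.35 × 4.58 = 42.82 ft². Wetted perimeter P = b + 2y = 9.35 + 2×4.58 = 18.51 ft. Hydraulic radius R = A/P = 42.82/18.51 = 2.314 ft. Q_B = (1.486/0.032)·42.82·2.314^(2/3)·√0.00023 = 52.75 ft³/s.
Q_A = 155.8 ft³/s vs Q_B = 52.75 ft³/s, so channel A carries more.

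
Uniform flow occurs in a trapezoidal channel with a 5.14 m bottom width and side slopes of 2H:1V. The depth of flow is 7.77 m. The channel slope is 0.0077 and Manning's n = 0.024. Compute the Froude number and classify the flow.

With bottom width b = 5.14 m and side slope z = 2: A = (b + zy)y = (5.14 + 2×7.77)×7.77 = 160.7 m²; P = b + 2y√(1+z²) = 5.14 + 2×7.77×2.236 = 39.89 m.
Hydraulic radius R = A/P = 160.7/39.89 = 4.028 m.
V = (1/n) R^(2/3) √S = (1/0.024) × 4.028^(2/3) × √0.0077 = 9.257 m/s. Hydraulic depth D_h = A/T = 160.7/36.22 = 4.436 m.
Froude number Fr = V/√(g·D_h) = 9.257/√(9.81×4.436) = 1.4, which is greater than 1, so the flow is supercritical.

supercritical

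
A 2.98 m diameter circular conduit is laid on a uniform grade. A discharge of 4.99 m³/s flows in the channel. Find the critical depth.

At critical depth, Q² T / (g A³) = 1, i.e. A³/T = Q²/g = 4.99²/9.81 = 2.538.
Try y = 1.21 m: A³/T = 6.415 — too large.
Try y = 0.673 m: A³/T = 0.6607 — too small.
Try y = 0.951 m: A³/T = 2.535 — matches.

y_c = 0.951 m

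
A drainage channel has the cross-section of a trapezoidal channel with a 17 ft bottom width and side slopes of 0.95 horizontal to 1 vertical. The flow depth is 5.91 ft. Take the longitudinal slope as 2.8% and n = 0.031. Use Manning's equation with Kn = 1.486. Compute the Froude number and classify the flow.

With bottom width b = 17 ft and side slope z = 0.95: A = (b + zy)y = (17 + 0.95×5.91)×5.91 = 133.7 ft²; P = b + 2y√(1+z²) = 17 + 2×5.91×1.379 = 33.3 ft.
Hydraulic radius R = A/P = 133.7/33.3 = 4.013 ft.
V = (1.486/n) R^(2/3) √S = (1.486/0.031) × 4.013^(2/3) × √0.028 = 20.26 ft/s. Hydraulic depth D_h = A/T = 133.7/28.23 = 4.735 ft.
Froude number Fr = V/√(g·D_h) = 20.26/√(32.2×4.735) = 1.64, which is greater than 1, so the flow is supercritical.

supercritical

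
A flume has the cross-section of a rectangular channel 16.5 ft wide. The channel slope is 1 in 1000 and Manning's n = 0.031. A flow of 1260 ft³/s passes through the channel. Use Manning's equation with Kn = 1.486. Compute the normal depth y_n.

y_n = 16.2 ft

Manning's equation rearranged: A R^(2/3) = nQ / (1.486·√S) = 0.031 × 1260 / (1.486 × √0.001) = 831.2.
Trying y = 19.8 ft: A R^(2/3) = 1057 — high.
Trying y = 12.6 ft: A R^(2/3) = 606.7 — low.
Trying y = 16.2 ft: A R^(2/3) = 829.5 — close enough.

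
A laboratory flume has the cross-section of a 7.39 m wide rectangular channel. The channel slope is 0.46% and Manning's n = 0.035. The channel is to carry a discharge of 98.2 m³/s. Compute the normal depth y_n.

y_n = 4.33 m

Manning's equation rearranged: A R^(2/3) = nQ / (1·√S) = 0.035 × 98.2 / (√0.0046) = 50.68.
Try y = 3.8 m: A R^(2/3) = 42.68 — low.
Try y = 5.08 m: A R^(2/3) = 62.32 — high.
Try y = 4.33 m: A R^(2/3) = 50.69 — close enough.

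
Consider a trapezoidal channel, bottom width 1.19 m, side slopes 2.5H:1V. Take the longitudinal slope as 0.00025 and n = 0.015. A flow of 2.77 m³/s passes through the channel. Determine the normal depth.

y_n = 1.02 m

Manning's equation rearranged: A R^(2/3) = nQ / (1·√S) = 0.015 × 2.77 / (√0.00025) = 2.628.
Trying y = 1.3 m: A R^(2/3) = 4.571 — high.
Trying y = 0.88 m: A R^(2/3) = 1.887 — low.
Trying y = 1.02 m: A R^(2/3) = 2.625 — close enough.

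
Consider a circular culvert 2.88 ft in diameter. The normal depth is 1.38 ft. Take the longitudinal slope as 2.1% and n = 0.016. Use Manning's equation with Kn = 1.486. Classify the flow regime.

For a circular section of diameter D = 2.88 ft at depth y = 1.38 ft, the central angle is θ = 2 arccos(1 − 2y/D) = 3.058 rad. Then A = (D²/8)(θ − sin θ) = 3.084 ft² and P = Dθ/2 = 4.404 ft.
Hydraulic radius R = A/P = 3.084/4.404 = 0.7004 ft.
V = (1.486/n) R^(2/3) √S = (1.486/0.016) × 0.7004^(2/3) × √0.021 = 10.61 ft/s. Hydraulic depth D_h = A/T = 3.084/2.877 = 1.072 ft.
Froude number Fr = V/√(g·D_h) = 10.61/√(32.2×1.072) = 1.81, which is greater than 1, so the flow is supercritical.

supercritical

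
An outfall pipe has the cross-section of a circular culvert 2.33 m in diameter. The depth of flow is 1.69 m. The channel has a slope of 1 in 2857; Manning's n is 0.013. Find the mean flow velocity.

For a circular section of diameter D = 2.33 m at depth y = 1.69 m, the central angle is θ = 2 arccos(1 − 2y/D) = 4.077 rad. Then A = (D²/8)(θ − sin θ) = 3.312 m² and P = Dθ/2 = 4.749 m.
Hydraulic radius R = A/P = 3.312/4.749 = 0.6975 m.
From Manning's equation, V = (1/n) R^(2/3) S^(1/2) = (1/0.013) × 0.6975^(2/3) × 0.00035^(1/2) = 1.13 m/s.

V = 1.13 m/s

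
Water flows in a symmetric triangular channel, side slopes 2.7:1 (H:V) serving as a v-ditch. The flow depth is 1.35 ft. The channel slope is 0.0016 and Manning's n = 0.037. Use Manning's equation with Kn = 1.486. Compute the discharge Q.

For a triangular section with side slope z = 2.7: A = zy² = 2.7×1.35² = 4.921 ft²; P = 2y√(1+z²) = 2×1.35×2.879 = 7.774 ft.
Hydraulic radius R = A/P = 4.921/7.774 = 0.633 ft.
Manning's equation: Q = (1.486/n) A R^(2/3) S^(1/2) = (1.486/0.037) × 4.921 × 0.633^(2/3) × 0.0016^(1/2) = 5.83 ft³/s.

Q = 5.83 ft³/s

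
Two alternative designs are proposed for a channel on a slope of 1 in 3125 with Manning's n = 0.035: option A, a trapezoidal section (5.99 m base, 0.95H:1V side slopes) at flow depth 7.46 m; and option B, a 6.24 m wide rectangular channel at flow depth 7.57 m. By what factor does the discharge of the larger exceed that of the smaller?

2.9

Channel A: With bottom width b = 5.99 m and side slope z = 0.95: A = (b + zy)y = (5.99 + 0.95×7.46)×7.46 = 97.55 m²; P = b + 2y√(1+z²) = 5.99 + 2×7.46×1.379 = 26.57 m. Hydraulic radius R = A/P = 97.55/26.57 = 3.672 m. Q_A = (1/0.035)·97.55·3.672^(2/3)·√0.00032 = 118.7 m³/s.
Channel B: Flow area A = b·y = 6.24 × 7.57 = 47.24 m². Wetted perimeter P = b + 2y = 6.24 + 2×7.57 = 21.38 m. Hydraulic radius R = A/P = 47.24/21.38 = 2.209 m. Q_B = (1/0.035)·47.24·2.209^(2/3)·√0.00032 = 40.95 m³/s.
The larger discharge is 118.7 m³/s and the smaller is 40.95 m³/s; the ratio is 2.9.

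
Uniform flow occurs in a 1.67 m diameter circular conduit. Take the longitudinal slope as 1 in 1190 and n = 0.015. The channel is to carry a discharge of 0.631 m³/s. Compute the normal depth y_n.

y_n = 0.589 m

Manning's equation rearranged: A R^(2/3) = nQ / (1·√S) = 0.015 × 0.631 / (√0.0008403) = 0.3265.
Try y = 0.424 m: A R^(2/3) = 0.1728 — too small.
Try y = 0.663 m: A R^(2/3) = 0.4067 — too large.
Try y = 0.589 m: A R^(2/3) = 0.3264 — close enough.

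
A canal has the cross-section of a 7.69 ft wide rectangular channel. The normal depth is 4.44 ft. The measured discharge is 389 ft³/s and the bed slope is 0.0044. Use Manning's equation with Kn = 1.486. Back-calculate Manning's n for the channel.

n = 0.014

Flow area A = b·y = 7.69 × 4.44 = 34.14 ft². Wetted perimeter P = b + 2y = 7.69 + 2×4.44 = 16.57 ft.
Hydraulic radius R = A/P = 34.14/16.57 = 2.061 ft.
Rearranging Manning's equation: n = (1.486/Q) A R^(2/3) S^(1/2) = (1.486/389) × 34.14 × 2.061^(2/3) × √0.0044 = 0.014.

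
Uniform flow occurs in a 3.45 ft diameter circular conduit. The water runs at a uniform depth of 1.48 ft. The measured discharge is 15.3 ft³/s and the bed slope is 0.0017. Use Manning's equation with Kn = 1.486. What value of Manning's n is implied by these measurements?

n = 0.013

For a circular section of diameter D = 3.45 ft at depth y = 1.48 ft, the central angle is θ = 2 arccos(1 − 2y/D) = 2.857 rad. Then A = (D²/8)(θ − sin θ) = 3.832 ft² and P = Dθ/2 = 4.928 ft.
Hydraulic radius R = A/P = 3.832/4.928 = 0.7776 ft.
Rearranging Manning's equation: n = (1.486/Q) A R^(2/3) S^(1/2) = (1.486/15.3) × 3.832 × 0.7776^(2/3) × √0.0017 = 0.013.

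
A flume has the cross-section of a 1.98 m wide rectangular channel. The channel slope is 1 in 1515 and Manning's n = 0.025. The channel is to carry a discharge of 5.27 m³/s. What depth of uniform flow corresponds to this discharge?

y_n = 3.13 m

Manning's equation rearranged: A R^(2/3) = nQ / (1·√S) = 0.025 × 5.27 / (√0.0006601) = 5.128.
Try y = 2.28 m: A R^(2/3) = 3.526 — too small.
Try y = 3.98 m: A R^(2/3) = 6.75 — too large.
Try y = 3.13 m: A R^(2/3) = 5.125 — matches.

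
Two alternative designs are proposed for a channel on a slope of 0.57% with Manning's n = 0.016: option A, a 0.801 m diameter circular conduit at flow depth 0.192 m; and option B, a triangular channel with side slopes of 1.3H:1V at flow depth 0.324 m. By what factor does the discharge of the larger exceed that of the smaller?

1.6

Channel A: For a circular section of diameter D = 0.801 m at depth y = 0.192 m, the central angle is θ = 2 arccos(1 − 2y/D) = 2.046 rad. Then A = (D²/8)(θ − sin θ) = 0.09283 m² and P = Dθ/2 = 0.8196 m. Hydraulic radius R = A/P = 0.09283/0.8196 = 0.1133 m. Q_A = (1/0.016)·0.09283·0.1133^(2/3)·√0.0057 = 0.1025 m³/s.
Channel B: For a triangular section with side slope z = 1.3: A = zy² = 1.3×0.324² = 0.1365 m²; P = 2y√(1+z²) = 2×0.324×1.64 = 1.063 m. Hydraulic radius R = A/P = 0.1365/1.063 = 0.1284 m. Q_B = (1/0.016)·0.1365·0.1284^(2/3)·√0.0057 = 0.1639 m³/s.
The larger discharge is 0.1639 m³/s and the smaller is 0.1025 m³/s; the ratio is 1.6.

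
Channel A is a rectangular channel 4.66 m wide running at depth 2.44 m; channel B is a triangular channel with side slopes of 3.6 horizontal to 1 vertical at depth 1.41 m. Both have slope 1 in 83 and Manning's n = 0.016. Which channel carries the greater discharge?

channel A

Channel A: Flow area A = b·y = 4.66 × 2.44 = 11.37 m². Wetted perimeter P = b + 2y = 4.66 + 2×2.44 = 9.54 m. Hydraulic radius R = A/P = 11.37/9.54 = 1.192 m. Q_A = (1/0.016)·11.37·1.192^(2/3)·√0.01205 = 87.69 m³/s.
Channel B: For a triangular section with side slope z = 3.6: A = zy² = 3.6×1.41² = 7.157 m²; P = 2y√(1+z²) = 2×1.41×3.736 = 10.54 m. Hydraulic radius R = A/P = 7.157/10.54 = 0.6793 m. Q_B = (1/0.016)·7.157·0.6793^(2/3)·√0.01205 = 37.94 m³/s.
Q_A = 87.69 m³/s vs Q_B = 37.94 m³/s, so channel A carries more.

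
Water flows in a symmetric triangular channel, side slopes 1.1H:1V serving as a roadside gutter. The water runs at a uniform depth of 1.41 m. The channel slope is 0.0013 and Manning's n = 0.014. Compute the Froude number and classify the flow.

subcritical

For a triangular section with side slope z = 1.1: A = zy² = 1.1×1.41² = 2.187 m²; P = 2y√(1+z²) = 2×1.41×1.487 = 4.192 m.
Hydraulic radius R = A/P = 2.187/4.192 = 0.5217 m.
V = (1/n) R^(2/3) √S = (1/0.014) × 0.5217^(2/3) × √0.0013 = 1.669 m/s. Hydraulic depth D_h = A/T = 2.187/3.102 = 0.705 m.
Froude number Fr = V/√(g·D_h) = 1.669/√(9.81×0.705) = 0.635, which is less than 1, so the flow is subcritical.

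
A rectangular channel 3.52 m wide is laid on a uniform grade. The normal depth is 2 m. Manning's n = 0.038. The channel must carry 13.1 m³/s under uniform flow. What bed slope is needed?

Flow area A = b·y = 3.52 × 2 = 7.04 m². Wetted perimeter P = b + 2y = 3.52 + 2×2 = 7.52 m.
Hydraulic radius R = A/P = 7.04/7.52 = 0.9362 m.
From Manning's equation, S = [nQ / (1 A R^(2/3))]² = [0.038 × 13.1 / (1 × 7.04 × 0.9362^(2/3))]² = 0.00546.

S = 0.00546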